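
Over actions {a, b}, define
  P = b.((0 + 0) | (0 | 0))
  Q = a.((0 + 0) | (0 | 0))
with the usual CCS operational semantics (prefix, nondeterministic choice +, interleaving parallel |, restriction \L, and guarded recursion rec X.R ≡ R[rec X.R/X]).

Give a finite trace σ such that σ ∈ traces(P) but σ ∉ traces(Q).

b

P's transition system — 2 states:
  m0 = b.((0 + 0) | (0 | 0)) → ··b··> m1
  m1 = (0 + 0) | (0 | 0) → (no moves)
Q's transition system — 2 states:
  n0 = a.((0 + 0) | (0 | 0)) → ··a··> n1
  n1 = (0 + 0) | (0 | 0) → (no moves)
Run σ = ⟨b⟩ on P: start {m0}
  step 1 (b): {m1}
  ✓ P
Run σ = ⟨b⟩ on Q: start {n0}
  step 1 (b): no successor for Q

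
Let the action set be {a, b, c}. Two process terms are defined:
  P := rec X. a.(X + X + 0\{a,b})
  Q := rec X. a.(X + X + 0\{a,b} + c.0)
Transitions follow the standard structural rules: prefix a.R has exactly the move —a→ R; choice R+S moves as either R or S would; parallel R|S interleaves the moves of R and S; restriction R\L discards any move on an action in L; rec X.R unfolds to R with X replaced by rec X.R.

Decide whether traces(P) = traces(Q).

P's transition system — 2 states:
  u0 = rec X. a.(X + X + 0\{a,b}) has moves ··a··> u1
  u1 = (rec X. a.(X + X + 0\{a,b})) + (rec X. a.(X + X + 0\{a,b})) + 0\{a,b} has moves ··a··> u1
Q's transition system — 3 states:
  v0 = rec X. a.(X + X + 0\{a,b} + c.0) has moves ··a··> v1
  v1 = (rec X. a.(X + X + 0\{a,b} + c.0)) + (rec X. a.(X + X + 0\{a,b} + c.0)) + 0\{a,b} + c.0 has moves ··a··> v1, ··c··> v2
  v2 = 0 has moves stopped
Trace ⟨ac⟩ through Q, begin at {v0}:
  step 1 (a): {v1}
  step 2 (c): {v2}
  ✓ Q
Trace ⟨ac⟩ through P, begin at {u0}:
  step 1 (a): {u1}
  step 2 (c): ∅ (P stuck)

trace-distinct — witness ⟨ac⟩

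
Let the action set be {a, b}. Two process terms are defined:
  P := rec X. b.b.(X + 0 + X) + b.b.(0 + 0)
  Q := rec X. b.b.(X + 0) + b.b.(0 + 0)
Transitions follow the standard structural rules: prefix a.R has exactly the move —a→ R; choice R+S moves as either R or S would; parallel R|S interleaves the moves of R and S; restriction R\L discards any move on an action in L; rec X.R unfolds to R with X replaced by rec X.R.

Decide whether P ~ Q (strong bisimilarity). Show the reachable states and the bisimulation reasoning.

YES

LTS(P): 5 reachable states
  p0 = rec X. b.b.(X + 0 + X) + b.b.(0 + 0) :: —b→ p1, —b→ p2
  p1 = b.((rec X. b.b.(X + 0 + X) + b.b.(0 + 0)) + 0 + (rec X. b.b.(X + 0 + X) + b.b.(0 + 0))) :: —b→ p3
  p2 = b.(0 + 0) :: —b→ p4
  p3 = (rec X. b.b.(X + 0 + X) + b.b.(0 + 0)) + 0 + (rec X. b.b.(X + 0 + X) + b.b.(0 + 0)) :: —b→ p1, —b→ p2
  p4 = 0 + 0 :: ∅
LTS(Q): 5 reachable states
  q0 = rec X. b.b.(X + 0) + b.b.(0 + 0) :: —b→ q1, —b→ q2
  q1 = b.((rec X. b.b.(X + 0) + b.b.(0 + 0)) + 0) :: —b→ q3
  q2 = b.(0 + 0) :: —b→ q4
  q3 = (rec X. b.b.(X + 0) + b.b.(0 + 0)) + 0 :: —b→ q1, —b→ q2
  q4 = 0 + 0 :: ∅
Coarsest stable partition (strong bisimilarity classes):
  B0 = {p0, p3, q0, q3}
  B1 = {p2, q2}
  B2 = {p4, q4}
  B3 = {p1, q1}
p0 ∈ B0, q0 ∈ B0 → same block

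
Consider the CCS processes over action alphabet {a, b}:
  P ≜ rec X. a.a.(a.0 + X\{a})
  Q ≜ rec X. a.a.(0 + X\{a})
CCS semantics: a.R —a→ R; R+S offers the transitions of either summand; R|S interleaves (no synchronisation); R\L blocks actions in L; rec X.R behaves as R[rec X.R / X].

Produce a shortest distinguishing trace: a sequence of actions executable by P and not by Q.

aaa

Reachable graph of P (4 states):
  s0 = rec X. a.a.(a.0 + X\{a}) | --a--▸ s1
  s1 = a.(a.0 + (rec X. a.a.(a.0 + X\{a}))\{a}) | --a--▸ s2
  s2 = a.0 + (rec X. a.a.(a.0 + X\{a}))\{a} | --a--▸ s3
  s3 = 0 | ∅
Reachable graph of Q (3 states):
  t0 = rec X. a.a.(0 + X\{a}) | --a--▸ t1
  t1 = a.(0 + (rec X. a.a.(0 + X\{a}))\{a}) | --a--▸ t2
  t2 = 0 + (rec X. a.a.(0 + X\{a}))\{a} | ∅
Trace ⟨aaa⟩ through P, begin at {s0}:
  after a @ step 1: {s1}
  after a @ step 2: {s2}
  after a @ step 3: {s3}
  ✓ P
Trace ⟨aaa⟩ through Q, begin at {t0}:
  after a @ step 1: {t1}
  after a @ step 2: {t2}
  after a @ step 3: ∅  — Q cannot continue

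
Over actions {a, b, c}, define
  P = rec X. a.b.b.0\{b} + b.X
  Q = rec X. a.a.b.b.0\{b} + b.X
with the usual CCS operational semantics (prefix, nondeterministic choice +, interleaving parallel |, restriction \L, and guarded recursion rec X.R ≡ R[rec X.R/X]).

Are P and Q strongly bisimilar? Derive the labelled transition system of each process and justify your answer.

Reachable graph of P (4 states):
  m0 = rec X. a.b.b.0\{b} + b.X :: —a→ m1, —b→ m0
  m1 = b.b.0\{b} :: —b→ m2
  m2 = b.0\{b} :: —b→ m3
  m3 = 0\{b} :: ∅
Reachable graph of Q (5 states):
  n0 = rec X. a.a.b.b.0\{b} + b.X :: —a→ n1, —b→ n0
  n1 = a.b.b.0\{b} :: —a→ n2
  n2 = b.b.0\{b} :: —b→ n3
  n3 = b.0\{b} :: —b→ n4
  n4 = 0\{b} :: ∅
Coarsest stable partition (strong bisimilarity classes):
  B0 = {m0}
  B1 = {m1, n2}
  B2 = {m2, n3}
  B3 = {m3, n4}
  B4 = {n0}
  B5 = {n1}
m0 ∈ B0, n0 ∈ B4 → different blocks

not bisimilar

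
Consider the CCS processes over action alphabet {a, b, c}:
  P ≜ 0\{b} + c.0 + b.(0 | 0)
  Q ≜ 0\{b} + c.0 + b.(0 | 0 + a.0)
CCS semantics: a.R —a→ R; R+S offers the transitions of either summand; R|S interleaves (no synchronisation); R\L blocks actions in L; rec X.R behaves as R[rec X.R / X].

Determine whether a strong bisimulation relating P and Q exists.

P ≁ Q

Reachable graph of P (3 states):
  p0 = 0\{b} + c.0 + b.(0 | 0) has moves =b=> p1, =c=> p2
  p1 = 0 | 0 has moves stopped
  p2 = 0 has moves stopped
Reachable graph of Q (3 states):
  q0 = 0\{b} + c.0 + b.(0 | 0 + a.0) has moves =b=> q1, =c=> q2
  q1 = 0 | 0 + a.0 has moves =a=> q2
  q2 = 0 has moves stopped
Bisimilarity quotient blocks:
  B0 = {p0}
  B1 = {p1, p2, q2}
  B2 = {q0}
  B3 = {q1}
p0 ∈ B0, q0 ∈ B2 → different blocks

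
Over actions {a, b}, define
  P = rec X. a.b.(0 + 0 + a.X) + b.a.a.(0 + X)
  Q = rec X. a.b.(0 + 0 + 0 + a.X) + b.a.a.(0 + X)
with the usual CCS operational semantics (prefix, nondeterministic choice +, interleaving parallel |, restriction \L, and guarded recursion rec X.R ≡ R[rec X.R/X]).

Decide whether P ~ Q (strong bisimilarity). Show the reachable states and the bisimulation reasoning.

LTS(P): 6 reachable states
  p0 = rec X. a.b.(0 + 0 + a.X) + b.a.a.(0 + X) → =a=> p1, =b=> p2
  p1 = b.(0 + 0 + a.(rec X. a.b.(0 + 0 + a.X) + b.a.a.(0 + X))) → =b=> p3
  p2 = a.a.(0 + (rec X. a.b.(0 + 0 + a.X) + b.a.a.(0 + X))) → =a=> p4
  p3 = 0 + 0 + a.(rec X. a.b.(0 + 0 + a.X) + b.a.a.(0 + X)) → =a=> p0
  p4 = a.(0 + (rec X. a.b.(0 + 0 + a.X) + b.a.a.(0 + X))) → =a=> p5
  p5 = 0 + (rec X. a.b.(0 + 0 + a.X) + b.a.a.(0 + X)) → =a=> p1, =b=> p2
LTS(Q): 6 reachable states
  q0 = rec X. a.b.(0 + 0 + 0 + a.X) + b.a.a.(0 + X) → =a=> q1, =b=> q2
  q1 = b.(0 + 0 + 0 + a.(rec X. a.b.(0 + 0 + 0 + a.X) + b.a.a.(0 + X))) → =b=> q3
  q2 = a.a.(0 + (rec X. a.b.(0 + 0 + 0 + a.X) + b.a.a.(0 + X))) → =a=> q4
  q3 = 0 + 0 + 0 + a.(rec X. a.b.(0 + 0 + 0 + a.X) + b.a.a.(0 + X)) → =a=> q0
  q4 = a.(0 + (rec X. a.b.(0 + 0 + 0 + a.X) + b.a.a.(0 + X))) → =a=> q5
  q5 = 0 + (rec X. a.b.(0 + 0 + 0 + a.X) + b.a.a.(0 + X)) → =a=> q1, =b=> q2
Partition-refinement fixed point:
  B0 = {p0, p5, q0, q5}
  B1 = {p1, q1}
  B2 = {p3, p4, q3, q4}
  B3 = {p2, q2}
p0 ∈ B0, q0 ∈ B0 → same block

YES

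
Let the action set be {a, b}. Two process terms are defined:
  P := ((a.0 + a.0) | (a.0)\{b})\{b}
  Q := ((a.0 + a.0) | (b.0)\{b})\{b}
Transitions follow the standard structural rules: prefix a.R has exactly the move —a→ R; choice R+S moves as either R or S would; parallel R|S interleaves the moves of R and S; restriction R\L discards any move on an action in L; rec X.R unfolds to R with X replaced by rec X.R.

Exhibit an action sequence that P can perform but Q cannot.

LTS(P): 4 reachable states
  p0 = ((a.0 + a.0) | (a.0)\{b})\{b} | -a-> p1, -a-> p2
  p1 = ((a.0 + a.0) | 0\{b})\{b} | -a-> p3
  p2 = (0 | (a.0)\{b})\{b} | -a-> p3
  p3 = (0 | 0\{b})\{b} | deadlocked
LTS(Q): 2 reachable states
  q0 = ((a.0 + a.0) | (b.0)\{b})\{b} | -a-> q1
  q1 = (0 | (b.0)\{b})\{b} | deadlocked
Trace ⟨aa⟩ through P, begin at {p0}:
  step 1 (a): {p1, p2}
  step 2 (a): {p3}
  P completes σ.
Trace ⟨aa⟩ through Q, begin at {q0}:
  step 1 (a): {q1}
  step 2 (a): ∅ (Q stuck)

aa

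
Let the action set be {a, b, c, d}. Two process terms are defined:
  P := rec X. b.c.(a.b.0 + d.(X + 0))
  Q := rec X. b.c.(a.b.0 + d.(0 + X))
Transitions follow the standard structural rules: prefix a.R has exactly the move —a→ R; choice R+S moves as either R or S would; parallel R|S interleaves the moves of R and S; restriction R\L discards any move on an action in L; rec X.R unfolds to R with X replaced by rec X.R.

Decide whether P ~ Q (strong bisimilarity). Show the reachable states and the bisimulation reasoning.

YES

LTS(P): 6 reachable states
  u0 = rec X. b.c.(a.b.0 + d.(X + 0)) → =b=> u1
  u1 = c.(a.b.0 + d.((rec X. b.c.(a.b.0 + d.(X + 0))) + 0)) → =c=> u2
  u2 = a.b.0 + d.((rec X. b.c.(a.b.0 + d.(X + 0))) + 0) → =a=> u3, =d=> u4
  u3 = b.0 → =b=> u5
  u4 = (rec X. b.c.(a.b.0 + d.(X + 0))) + 0 → =b=> u1
  u5 = 0 → (no moves)
LTS(Q): 6 reachable states
  v0 = rec X. b.c.(a.b.0 + d.(0 + X)) → =b=> v1
  v1 = c.(a.b.0 + d.(0 + (rec X. b.c.(a.b.0 + d.(0 + X))))) → =c=> v2
  v2 = a.b.0 + d.(0 + (rec X. b.c.(a.b.0 + d.(0 + X)))) → =a=> v3, =d=> v4
  v3 = b.0 → =b=> v5
  v4 = 0 + (rec X. b.c.(a.b.0 + d.(0 + X))) → =b=> v1
  v5 = 0 → (no moves)
Partition-refinement fixed point:
  B0 = {u0, u4, v0, v4}
  B1 = {u1, v1}
  B2 = {u2, v2}
  B3 = {u3, v3}
  B4 = {u5, v5}
u0 ∈ B0, v0 ∈ B0 → same block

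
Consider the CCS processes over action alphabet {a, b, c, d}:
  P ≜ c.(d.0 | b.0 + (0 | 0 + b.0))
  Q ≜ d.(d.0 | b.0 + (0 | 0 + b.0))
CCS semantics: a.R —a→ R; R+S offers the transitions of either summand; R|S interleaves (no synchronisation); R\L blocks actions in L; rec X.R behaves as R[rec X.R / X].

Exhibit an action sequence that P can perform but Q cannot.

c

LTS(P): 6 reachable states
  u0 = c.(d.0 | b.0 + (0 | 0 + b.0)) | ··c··> u1
  u1 = d.0 | b.0 + (0 | 0 + b.0) | ··b··> u2, ··b··> u3, ··d··> u4
  u2 = 0 | (no moves)
  u3 = d.0 | 0 | ··d··> u5
  u4 = 0 | b.0 | ··b··> u5
  u5 = 0 | 0 | (no moves)
LTS(Q): 6 reachable states
  v0 = d.(d.0 | b.0 + (0 | 0 + b.0)) | ··d··> v1
  v1 = d.0 | b.0 + (0 | 0 + b.0) | ··b··> v2, ··b··> v3, ··d··> v4
  v2 = 0 | (no moves)
  v3 = d.0 | 0 | ··d··> v5
  v4 = 0 | b.0 | ··b··> v5
  v5 = 0 | 0 | (no moves)
Executing c from P (initial set {u0}):
  [1] c ⇒ {u1}
  — P admits the full trace.
Executing c from Q (initial set {v0}):
  [1] c ⇒ ∅ (Q stuck)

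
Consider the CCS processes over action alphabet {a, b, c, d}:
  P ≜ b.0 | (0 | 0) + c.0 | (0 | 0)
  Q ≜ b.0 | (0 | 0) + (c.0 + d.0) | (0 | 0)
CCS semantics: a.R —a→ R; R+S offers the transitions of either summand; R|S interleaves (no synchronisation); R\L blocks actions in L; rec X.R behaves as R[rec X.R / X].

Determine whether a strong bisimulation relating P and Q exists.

Reachable graph of P (2 states):
  u0 = b.0 | (0 | 0) + c.0 | (0 | 0) has moves ··b··> u1, ··c··> u1
  u1 = 0 | (0 | 0) has moves (no moves)
Reachable graph of Q (2 states):
  v0 = b.0 | (0 | 0) + (c.0 + d.0) | (0 | 0) has moves ··b··> v1, ··c··> v1, ··d··> v1
  v1 = 0 | (0 | 0) has moves (no moves)
Partition-refinement fixed point:
  B0 = {u0}
  B1 = {u1, v1}
  B2 = {v0}
u0 ∈ B0, v0 ∈ B2 → different blocks

not bisimilar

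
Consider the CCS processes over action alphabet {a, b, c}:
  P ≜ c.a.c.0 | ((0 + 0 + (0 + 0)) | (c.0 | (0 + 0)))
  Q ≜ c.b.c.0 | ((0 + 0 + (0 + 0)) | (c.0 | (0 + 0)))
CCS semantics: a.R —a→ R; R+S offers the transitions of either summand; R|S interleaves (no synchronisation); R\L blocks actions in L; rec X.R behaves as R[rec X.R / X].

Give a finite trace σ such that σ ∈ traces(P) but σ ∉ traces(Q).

ca

LTS(P): 8 reachable states
  p0 = c.a.c.0 | ((0 + 0 + (0 + 0)) | (c.0 | (0 + 0))) → ··c··> p1, ··c··> p2
  p1 = a.c.0 | ((0 + 0 + (0 + 0)) | (c.0 | (0 + 0))) → ··a··> p3, ··c··> p4
  p2 = c.a.c.0 | ((0 + 0 + (0 + 0)) | (0 | (0 + 0))) → ··c··> p4
  p3 = c.0 | ((0 + 0 + (0 + 0)) | (c.0 | (0 + 0))) → ··c··> p5, ··c··> p6
  p4 = a.c.0 | ((0 + 0 + (0 + 0)) | (0 | (0 + 0))) → ··a··> p6
  p5 = 0 | ((0 + 0 + (0 + 0)) | (c.0 | (0 + 0))) → ··c··> p7
  p6 = c.0 | ((0 + 0 + (0 + 0)) | (0 | (0 + 0))) → ··c··> p7
  p7 = 0 | ((0 + 0 + (0 + 0)) | (0 | (0 + 0))) → ·
LTS(Q): 8 reachable states
  q0 = c.b.c.0 | ((0 + 0 + (0 + 0)) | (c.0 | (0 + 0))) → ··c··> q1, ··c··> q2
  q1 = b.c.0 | ((0 + 0 + (0 + 0)) | (c.0 | (0 + 0))) → ··b··> q3, ··c··> q4
  q2 = c.b.c.0 | ((0 + 0 + (0 + 0)) | (0 | (0 + 0))) → ··c··> q4
  q3 = c.0 | ((0 + 0 + (0 + 0)) | (c.0 | (0 + 0))) → ··c··> q5, ··c··> q6
  q4 = b.c.0 | ((0 + 0 + (0 + 0)) | (0 | (0 + 0))) → ··b··> q6
  q5 = 0 | ((0 + 0 + (0 + 0)) | (c.0 | (0 + 0))) → ··c··> q7
  q6 = c.0 | ((0 + 0 + (0 + 0)) | (0 | (0 + 0))) → ··c··> q7
  q7 = 0 | ((0 + 0 + (0 + 0)) | (0 | (0 + 0))) → ·
Trace ⟨ca⟩ through P, begin at {p0}:
  after c @ step 1: {p1, p2}
  after a @ step 2: {p3}
  ✓ P
Trace ⟨ca⟩ through Q, begin at {q0}:
  after c @ step 1: {q1, q2}
  after a @ step 2: ∅  — Q cannot continue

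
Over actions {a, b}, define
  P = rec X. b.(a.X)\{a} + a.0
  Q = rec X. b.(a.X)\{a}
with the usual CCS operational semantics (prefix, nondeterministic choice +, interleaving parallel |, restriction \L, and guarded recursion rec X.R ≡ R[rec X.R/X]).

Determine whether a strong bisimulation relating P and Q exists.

LTS(P): 3 reachable states
  m0 = rec X. b.(a.X)\{a} + a.0 :: --a--▸ m1, --b--▸ m2
  m1 = 0 :: deadlocked
  m2 = (a.(rec X. b.(a.X)\{a} + a.0))\{a} :: deadlocked
LTS(Q): 2 reachable states
  n0 = rec X. b.(a.X)\{a} :: --b--▸ n1
  n1 = (a.(rec X. b.(a.X)\{a}))\{a} :: deadlocked
Coarsest stable partition (strong bisimilarity classes):
  B0 = {m0}
  B1 = {m1, m2, n1}
  B2 = {n0}
m0 ∈ B0, n0 ∈ B2 → different blocks

P ≁ Q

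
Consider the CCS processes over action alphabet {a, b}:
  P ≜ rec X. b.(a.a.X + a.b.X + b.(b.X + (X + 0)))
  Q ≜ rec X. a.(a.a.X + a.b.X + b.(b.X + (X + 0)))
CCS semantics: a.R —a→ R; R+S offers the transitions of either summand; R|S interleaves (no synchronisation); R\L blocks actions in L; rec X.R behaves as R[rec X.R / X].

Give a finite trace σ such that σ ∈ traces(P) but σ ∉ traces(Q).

b

P's transition system — 5 states:
  s0 = rec X. b.(a.a.X + a.b.X + b.(b.X + (X + 0))) :: =b=> s1
  s1 = a.a.(rec X. b.(a.a.X + a.b.X + b.(b.X + (X + 0)))) + a.b.(rec X. b.(a.a.X + a.b.X + b.(b.X + (X + 0)))) + b.(b.(rec X. b.(a.a.X + a.b.X + b.(b.X + (X + 0)))) + ((rec X. b.(a.a.X + a.b.X + b.(b.X + (X + 0)))) + 0)) :: =a=> s2, =a=> s3, =b=> s4
  s2 = a.(rec X. b.(a.a.X + a.b.X + b.(b.X + (X + 0)))) :: =a=> s0
  s3 = b.(rec X. b.(a.a.X + a.b.X + b.(b.X + (X + 0)))) :: =b=> s0
  s4 = b.(rec X. b.(a.a.X + a.b.X + b.(b.X + (X + 0)))) + ((rec X. b.(a.a.X + a.b.X + b.(b.X + (X + 0)))) + 0) :: =b=> s0, =b=> s1
Q's transition system — 5 states:
  t0 = rec X. a.(a.a.X + a.b.X + b.(b.X + (X + 0))) :: =a=> t1
  t1 = a.a.(rec X. a.(a.a.X + a.b.X + b.(b.X + (X + 0)))) + a.b.(rec X. a.(a.a.X + a.b.X + b.(b.X + (X + 0)))) + b.(b.(rec X. a.(a.a.X + a.b.X + b.(b.X + (X + 0)))) + ((rec X. a.(a.a.X + a.b.X + b.(b.X + (X + 0)))) + 0)) :: =a=> t2, =a=> t3, =b=> t4
  t2 = a.(rec X. a.(a.a.X + a.b.X + b.(b.X + (X + 0)))) :: =a=> t0
  t3 = b.(rec X. a.(a.a.X + a.b.X + b.(b.X + (X + 0)))) :: =b=> t0
  t4 = b.(rec X. a.(a.a.X + a.b.X + b.(b.X + (X + 0)))) + ((rec X. a.(a.a.X + a.b.X + b.(b.X + (X + 0)))) + 0) :: =a=> t1, =b=> t0
Trace ⟨b⟩ through P, begin at {s0}:
  step 1 (b): {s1}
  P completes σ.
Trace ⟨b⟩ through Q, begin at {t0}:
  step 1 (b): ∅ (Q stuck)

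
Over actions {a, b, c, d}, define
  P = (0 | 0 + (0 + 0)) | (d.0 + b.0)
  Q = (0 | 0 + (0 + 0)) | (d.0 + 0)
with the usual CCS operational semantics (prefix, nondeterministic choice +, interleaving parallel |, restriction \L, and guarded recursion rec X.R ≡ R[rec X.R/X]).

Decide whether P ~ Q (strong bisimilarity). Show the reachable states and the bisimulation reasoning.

P ≁ Q

Reachable graph of P (2 states):
  p0 = (0 | 0 + (0 + 0)) | (d.0 + b.0) ⊢ —b→ p1, —d→ p1
  p1 = (0 | 0 + (0 + 0)) | 0 ⊢ deadlocked
Reachable graph of Q (2 states):
  q0 = (0 | 0 + (0 + 0)) | (d.0 + 0) ⊢ —d→ q1
  q1 = (0 | 0 + (0 + 0)) | 0 ⊢ deadlocked
Bisimilarity quotient blocks:
  B0 = {p0}
  B1 = {p1, q1}
  B2 = {q0}
p0 ∈ B0, q0 ∈ B2 → different blocks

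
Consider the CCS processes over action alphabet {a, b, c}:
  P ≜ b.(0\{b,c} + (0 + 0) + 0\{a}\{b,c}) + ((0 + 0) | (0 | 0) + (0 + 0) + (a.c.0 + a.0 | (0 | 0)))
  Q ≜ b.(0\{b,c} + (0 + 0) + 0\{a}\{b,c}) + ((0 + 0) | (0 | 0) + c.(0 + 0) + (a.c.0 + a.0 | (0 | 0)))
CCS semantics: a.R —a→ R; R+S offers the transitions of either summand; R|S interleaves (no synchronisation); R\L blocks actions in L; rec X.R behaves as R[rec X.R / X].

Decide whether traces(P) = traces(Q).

trace-distinct — witness ⟨c⟩

LTS(P): 5 reachable states
  u0 = b.(0\{b,c} + (0 + 0) + 0\{a}\{b,c}) + ((0 + 0) | (0 | 0) + (0 + 0) + (a.c.0 + a.0 | (0 | 0))) | -a-> u1, -a-> u2, -b-> u3
  u1 = 0 | (0 | 0) | (no moves)
  u2 = c.0 | -c-> u4
  u3 = 0\{b,c} + (0 + 0) + 0\{a}\{b,c} | (no moves)
  u4 = 0 | (no moves)
LTS(Q): 6 reachable states
  v0 = b.(0\{b,c} + (0 + 0) + 0\{a}\{b,c}) + ((0 + 0) | (0 | 0) + c.(0 + 0) + (a.c.0 + a.0 | (0 | 0))) | -a-> v1, -a-> v2, -b-> v3, -c-> v4
  v1 = 0 | (0 | 0) | (no moves)
  v2 = c.0 | -c-> v5
  v3 = 0\{b,c} + (0 + 0) + 0\{a}\{b,c} | (no moves)
  v4 = 0 + 0 | (no moves)
  v5 = 0 | (no moves)
Run σ = ⟨c⟩ on Q: start {v0}
  step 1 (c): {v4}
  ✓ Q
Run σ = ⟨c⟩ on P: start {u0}
  step 1 (c): ∅ (P stuck)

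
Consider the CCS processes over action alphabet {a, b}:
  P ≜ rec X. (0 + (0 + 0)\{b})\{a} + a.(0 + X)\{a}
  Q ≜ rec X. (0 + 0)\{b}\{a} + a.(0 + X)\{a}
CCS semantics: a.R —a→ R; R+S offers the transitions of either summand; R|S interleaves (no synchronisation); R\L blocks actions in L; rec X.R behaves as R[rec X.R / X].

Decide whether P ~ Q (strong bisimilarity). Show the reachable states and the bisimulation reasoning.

Reachable graph of P (2 states):
  s0 = rec X. (0 + (0 + 0)\{b})\{a} + a.(0 + X)\{a} has moves ··a··> s1
  s1 = (0 + (rec X. (0 + (0 + 0)\{b})\{a} + a.(0 + X)\{a}))\{a} has moves deadlocked
Reachable graph of Q (2 states):
  t0 = rec X. (0 + 0)\{b}\{a} + a.(0 + X)\{a} has moves ··a··> t1
  t1 = (0 + (rec X. (0 + 0)\{b}\{a} + a.(0 + X)\{a}))\{a} has moves deadlocked
Coarsest stable partition (strong bisimilarity classes):
  B0 = {s0, t0}
  B1 = {s1, t1}
s0 ∈ B0, t0 ∈ B0 → same block

YES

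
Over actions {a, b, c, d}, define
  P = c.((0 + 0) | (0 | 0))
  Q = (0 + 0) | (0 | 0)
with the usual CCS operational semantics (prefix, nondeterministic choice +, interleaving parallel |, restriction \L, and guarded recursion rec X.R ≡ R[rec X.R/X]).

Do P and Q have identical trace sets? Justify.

LTS(P): 2 reachable states
  p0 = c.((0 + 0) | (0 | 0)) → ··c··> p1
  p1 = (0 + 0) | (0 | 0) → ∅
LTS(Q): 1 reachable states
  q0 = (0 + 0) | (0 | 0) → ∅
Executing c from P (initial set {p0}):
  step 1 (c): {p1}
  P completes σ.
Executing c from Q (initial set {q0}):
  step 1 (c): ∅ (Q stuck)

trace-distinct — witness ⟨c⟩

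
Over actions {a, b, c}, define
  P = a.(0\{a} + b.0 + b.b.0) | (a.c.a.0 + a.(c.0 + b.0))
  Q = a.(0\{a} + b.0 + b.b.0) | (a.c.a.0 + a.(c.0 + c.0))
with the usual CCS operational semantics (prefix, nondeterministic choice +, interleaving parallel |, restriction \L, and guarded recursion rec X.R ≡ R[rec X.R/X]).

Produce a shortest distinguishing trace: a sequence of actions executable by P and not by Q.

P's transition system — 20 states:
  p0 = a.(0\{a} + b.0 + b.b.0) | (a.c.a.0 + a.(c.0 + b.0)) | =a=> p1, =a=> p2, =a=> p3
  p1 = (0\{a} + b.0 + b.b.0) | (a.c.a.0 + a.(c.0 + b.0)) | =a=> p4, =a=> p5, =b=> p6, =b=> p7
  p2 = a.(0\{a} + b.0 + b.b.0) | (c.0 + b.0) | =a=> p4, =b=> p8, =c=> p8
  p3 = a.(0\{a} + b.0 + b.b.0) | c.a.0 | =a=> p5, =c=> p9
  p4 = (0\{a} + b.0 + b.b.0) | (c.0 + b.0) | =b=> p10, =b=> p11, =b=> p12, =c=> p10
  p5 = (0\{a} + b.0 + b.b.0) | c.a.0 | =b=> p13, =b=> p14, =c=> p15
  p6 = 0 | (a.c.a.0 + a.(c.0 + b.0)) | =a=> p11, =a=> p13
  p7 = b.0 | (a.c.a.0 + a.(c.0 + b.0)) | =a=> p12, =a=> p14, =b=> p6
  p8 = a.(0\{a} + b.0 + b.b.0) | 0 | =a=> p10
  p9 = a.(0\{a} + b.0 + b.b.0) | a.0 | =a=> p15, =a=> p8
  p10 = (0\{a} + b.0 + b.b.0) | 0 | =b=> p16, =b=> p17
  p11 = 0 | (c.0 + b.0) | =b=> p16, =c=> p16
  p12 = b.0 | (c.0 + b.0) | =b=> p11, =b=> p17, =c=> p17
  p13 = 0 | c.a.0 | =c=> p18
  p14 = b.0 | c.a.0 | =b=> p13, =c=> p19
  p15 = (0\{a} + b.0 + b.b.0) | a.0 | =a=> p10, =b=> p18, =b=> p19
  p16 = 0 | 0 | ·
  p17 = b.0 | 0 | =b=> p16
  p18 = 0 | a.0 | =a=> p16
  p19 = b.0 | a.0 | =a=> p17, =b=> p18
Q's transition system — 20 states:
  q0 = a.(0\{a} + b.0 + b.b.0) | (a.c.a.0 + a.(c.0 + c.0)) | =a=> q1, =a=> q2, =a=> q3
  q1 = (0\{a} + b.0 + b.b.0) | (a.c.a.0 + a.(c.0 + c.0)) | =a=> q4, =a=> q5, =b=> q6, =b=> q7
  q2 = a.(0\{a} + b.0 + b.b.0) | (c.0 + c.0) | =a=> q4, =c=> q8
  q3 = a.(0\{a} + b.0 + b.b.0) | c.a.0 | =a=> q5, =c=> q9
  q4 = (0\{a} + b.0 + b.b.0) | (c.0 + c.0) | =b=> q10, =b=> q11, =c=> q12
  q5 = (0\{a} + b.0 + b.b.0) | c.a.0 | =b=> q13, =b=> q14, =c=> q15
  q6 = 0 | (a.c.a.0 + a.(c.0 + c.0)) | =a=> q10, =a=> q13
  q7 = b.0 | (a.c.a.0 + a.(c.0 + c.0)) | =a=> q11, =a=> q14, =b=> q6
  q8 = a.(0\{a} + b.0 + b.b.0) | 0 | =a=> q12
  q9 = a.(0\{a} + b.0 + b.b.0) | a.0 | =a=> q15, =a=> q8
  q10 = 0 | (c.0 + c.0) | =c=> q16
  q11 = b.0 | (c.0 + c.0) | =b=> q10, =c=> q17
  q12 = (0\{a} + b.0 + b.b.0) | 0 | =b=> q16, =b=> q17
  q13 = 0 | c.a.0 | =c=> q18
  q14 = b.0 | c.a.0 | =b=> q13, =c=> q19
  q15 = (0\{a} + b.0 + b.b.0) | a.0 | =a=> q12, =b=> q18, =b=> q19
  q16 = 0 | 0 | ·
  q17 = b.0 | 0 | =b=> q16
  q18 = 0 | a.0 | =a=> q16
  q19 = b.0 | a.0 | =a=> q17, =b=> q18
Executing aabbb from P (initial set {p0}):
  after a @ step 1: {p1, p2, p3}
  after a @ step 2: {p4, p5}
  after b @ step 3: {p10, p11, p12, p13, p14}
  after b @ step 4: {p11, p13, p16, p17}
  after b @ step 5: {p16}
  ✓ P
Executing aabbb from Q (initial set {q0}):
  after a @ step 1: {q1, q2, q3}
  after a @ step 2: {q4, q5}
  after b @ step 3: {q10, q11, q13, q14}
  after b @ step 4: {q10, q13}
  after b @ step 5: no successor for Q

aabbb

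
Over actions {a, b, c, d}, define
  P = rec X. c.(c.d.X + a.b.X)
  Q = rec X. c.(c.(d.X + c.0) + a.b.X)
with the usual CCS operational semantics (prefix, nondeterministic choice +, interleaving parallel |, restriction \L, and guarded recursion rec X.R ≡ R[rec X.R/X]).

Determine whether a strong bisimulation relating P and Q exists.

Reachable graph of P (4 states):
  m0 = rec X. c.(c.d.X + a.b.X) → -c-> m1
  m1 = c.d.(rec X. c.(c.d.X + a.b.X)) + a.b.(rec X. c.(c.d.X + a.b.X)) → -a-> m2, -c-> m3
  m2 = b.(rec X. c.(c.d.X + a.b.X)) → -b-> m0
  m3 = d.(rec X. c.(c.d.X + a.b.X)) → -d-> m0
Reachable graph of Q (5 states):
  n0 = rec X. c.(c.(d.X + c.0) + a.b.X) → -c-> n1
  n1 = c.(d.(rec X. c.(c.(d.X + c.0) + a.b.X)) + c.0) + a.b.(rec X. c.(c.(d.X + c.0) + a.b.X)) → -a-> n2, -c-> n3
  n2 = b.(rec X. c.(c.(d.X + c.0) + a.b.X)) → -b-> n0
  n3 = d.(rec X. c.(c.(d.X + c.0) + a.b.X)) + c.0 → -c-> n4, -d-> n0
  n4 = 0 → deadlocked
Partition-refinement fixed point:
  B0 = {m0}
  B1 = {m1}
  B2 = {m3}
  B3 = {m2}
  B4 = {n0}
  B5 = {n1}
  B6 = {n3}
  B7 = {n4}
  B8 = {n2}
m0 ∈ B0, n0 ∈ B4 → different blocks

not bisimilar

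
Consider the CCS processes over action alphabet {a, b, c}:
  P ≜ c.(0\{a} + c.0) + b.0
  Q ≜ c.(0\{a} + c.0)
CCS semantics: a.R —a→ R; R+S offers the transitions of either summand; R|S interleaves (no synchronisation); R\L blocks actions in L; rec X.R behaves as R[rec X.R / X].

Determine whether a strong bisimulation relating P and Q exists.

LTS(P): 3 reachable states
  p0 = c.(0\{a} + c.0) + b.0 has moves ··b··> p1, ··c··> p2
  p1 = 0 has moves stopped
  p2 = 0\{a} + c.0 has moves ··c··> p1
LTS(Q): 3 reachable states
  q0 = c.(0\{a} + c.0) has moves ··c··> q1
  q1 = 0\{a} + c.0 has moves ··c··> q2
  q2 = 0 has moves stopped
Partition-refinement fixed point:
  B0 = {p0}
  B1 = {p2, q1}
  B2 = {p1, q2}
  B3 = {q0}
p0 ∈ B0, q0 ∈ B3 → different blocks

P ≁ Q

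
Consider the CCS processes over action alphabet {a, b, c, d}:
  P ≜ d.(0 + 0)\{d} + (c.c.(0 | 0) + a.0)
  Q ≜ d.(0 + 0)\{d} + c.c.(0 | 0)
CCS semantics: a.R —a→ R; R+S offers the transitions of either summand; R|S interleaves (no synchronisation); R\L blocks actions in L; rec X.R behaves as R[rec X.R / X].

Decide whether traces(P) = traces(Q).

LTS(P): 5 reachable states
  s0 = d.(0 + 0)\{d} + (c.c.(0 | 0) + a.0) :: =a=> s1, =c=> s2, =d=> s3
  s1 = 0 :: ·
  s2 = c.(0 | 0) :: =c=> s4
  s3 = (0 + 0)\{d} :: ·
  s4 = 0 | 0 :: ·
LTS(Q): 4 reachable states
  t0 = d.(0 + 0)\{d} + c.c.(0 | 0) :: =c=> t1, =d=> t2
  t1 = c.(0 | 0) :: =c=> t3
  t2 = (0 + 0)\{d} :: ·
  t3 = 0 | 0 :: ·
Run σ = ⟨a⟩ on P: start {s0}
  step 1 (a): {s1}
  — P admits the full trace.
Run σ = ⟨a⟩ on Q: start {t0}
  step 1 (a): ∅ (Q stuck)

trace-distinct — witness ⟨a⟩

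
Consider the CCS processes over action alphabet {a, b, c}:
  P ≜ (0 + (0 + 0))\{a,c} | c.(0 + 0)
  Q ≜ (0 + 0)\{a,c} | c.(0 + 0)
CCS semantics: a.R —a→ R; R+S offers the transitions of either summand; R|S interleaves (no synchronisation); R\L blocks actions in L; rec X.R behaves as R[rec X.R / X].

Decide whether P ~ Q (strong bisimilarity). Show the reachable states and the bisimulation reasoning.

P ~ Q

P's transition system — 2 states:
  u0 = (0 + (0 + 0))\{a,c} | c.(0 + 0) | -c-> u1
  u1 = (0 + (0 + 0))\{a,c} | (0 + 0) | ·
Q's transition system — 2 states:
  v0 = (0 + 0)\{a,c} | c.(0 + 0) | -c-> v1
  v1 = (0 + 0)\{a,c} | (0 + 0) | ·
Partition-refinement fixed point:
  B0 = {u0, v0}
  B1 = {u1, v1}
u0 ∈ B0, v0 ∈ B0 → same block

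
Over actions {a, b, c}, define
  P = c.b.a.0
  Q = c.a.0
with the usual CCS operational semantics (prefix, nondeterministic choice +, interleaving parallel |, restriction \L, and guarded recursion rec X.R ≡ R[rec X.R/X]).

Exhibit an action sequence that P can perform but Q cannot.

cb

P's transition system — 4 states:
  s0 = c.b.a.0 has moves --c--▸ s1
  s1 = b.a.0 has moves --b--▸ s2
  s2 = a.0 has moves --a--▸ s3
  s3 = 0 has moves ∅
Q's transition system — 3 states:
  t0 = c.a.0 has moves --c--▸ t1
  t1 = a.0 has moves --a--▸ t2
  t2 = 0 has moves ∅
Executing cb from P (initial set {s0}):
  step 1 (c): {s1}
  step 2 (b): {s2}
  — P admits the full trace.
Executing cb from Q (initial set {t0}):
  step 1 (c): {t1}
  step 2 (b): no successor for Q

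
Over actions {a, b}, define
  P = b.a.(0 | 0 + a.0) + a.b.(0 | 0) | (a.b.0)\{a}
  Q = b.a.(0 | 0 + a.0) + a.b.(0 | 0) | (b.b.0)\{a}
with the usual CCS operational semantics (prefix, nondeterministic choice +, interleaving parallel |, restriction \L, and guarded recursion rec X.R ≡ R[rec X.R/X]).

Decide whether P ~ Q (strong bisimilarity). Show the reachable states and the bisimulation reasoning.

Reachable graph of P (6 states):
  s0 = b.a.(0 | 0 + a.0) + a.b.(0 | 0) | (a.b.0)\{a} | —a→ s1, —b→ s2
  s1 = b.(0 | 0) | (a.b.0)\{a} | —b→ s3
  s2 = a.(0 | 0 + a.0) | —a→ s4
  s3 = 0 | 0 | (a.b.0)\{a} | deadlocked
  s4 = 0 | 0 + a.0 | —a→ s5
  s5 = 0 | deadlocked
Reachable graph of Q (12 states):
  t0 = b.a.(0 | 0 + a.0) + a.b.(0 | 0) | (b.b.0)\{a} | —a→ t1, —b→ t2, —b→ t3
  t1 = b.(0 | 0) | (b.b.0)\{a} | —b→ t4, —b→ t5
  t2 = a.(0 | 0 + a.0) | —a→ t6
  t3 = a.b.(0 | 0) | (b.0)\{a} | —a→ t5, —b→ t7
  t4 = 0 | 0 | (b.b.0)\{a} | —b→ t8
  t5 = b.(0 | 0) | (b.0)\{a} | —b→ t8, —b→ t9
  t6 = 0 | 0 + a.0 | —a→ t10
  t7 = a.b.(0 | 0) | 0\{a} | —a→ t9
  t8 = 0 | 0 | (b.0)\{a} | —b→ t11
  t9 = b.(0 | 0) | 0\{a} | —b→ t11
  t10 = 0 | deadlocked
  t11 = 0 | 0 | 0\{a} | deadlocked
Partition-refinement fixed point:
  B0 = {s0}
  B1 = {s2, t2}
  B2 = {s4, t6}
  B3 = {s3, s5, t10, t11}
  B4 = {s1, t8, t9}
  B5 = {t0}
  B6 = {t1}
  B7 = {t4, t5}
  B8 = {t3}
  B9 = {t7}
s0 ∈ B0, t0 ∈ B5 → different blocks

NO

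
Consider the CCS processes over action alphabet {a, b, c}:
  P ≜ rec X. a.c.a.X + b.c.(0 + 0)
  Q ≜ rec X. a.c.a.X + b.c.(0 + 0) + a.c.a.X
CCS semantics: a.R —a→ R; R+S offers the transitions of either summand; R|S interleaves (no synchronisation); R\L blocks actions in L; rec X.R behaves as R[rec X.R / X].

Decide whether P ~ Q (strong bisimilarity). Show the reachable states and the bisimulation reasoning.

P's transition system — 5 states:
  p0 = rec X. a.c.a.X + b.c.(0 + 0) ⊢ -a-> p1, -b-> p2
  p1 = c.a.(rec X. a.c.a.X + b.c.(0 + 0)) ⊢ -c-> p3
  p2 = c.(0 + 0) ⊢ -c-> p4
  p3 = a.(rec X. a.c.a.X + b.c.(0 + 0)) ⊢ -a-> p0
  p4 = 0 + 0 ⊢ ·
Q's transition system — 5 states:
  q0 = rec X. a.c.a.X + b.c.(0 + 0) + a.c.a.X ⊢ -a-> q1, -b-> q2
  q1 = c.a.(rec X. a.c.a.X + b.c.(0 + 0) + a.c.a.X) ⊢ -c-> q3
  q2 = c.(0 + 0) ⊢ -c-> q4
  q3 = a.(rec X. a.c.a.X + b.c.(0 + 0) + a.c.a.X) ⊢ -a-> q0
  q4 = 0 + 0 ⊢ ·
Coarsest stable partition (strong bisimilarity classes):
  B0 = {p0, q0}
  B1 = {p1, q1}
  B2 = {p3, q3}
  B3 = {p2, q2}
  B4 = {p4, q4}
p0 ∈ B0, q0 ∈ B0 → same block

YES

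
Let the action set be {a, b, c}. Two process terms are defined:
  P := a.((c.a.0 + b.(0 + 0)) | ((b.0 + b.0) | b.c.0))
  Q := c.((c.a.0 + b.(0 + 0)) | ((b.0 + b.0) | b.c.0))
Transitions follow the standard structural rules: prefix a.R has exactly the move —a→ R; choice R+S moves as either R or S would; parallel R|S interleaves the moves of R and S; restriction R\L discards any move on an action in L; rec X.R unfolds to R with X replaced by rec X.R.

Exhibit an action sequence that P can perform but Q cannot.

P's transition system — 25 states:
  p0 = a.((c.a.0 + b.(0 + 0)) | ((b.0 + b.0) | b.c.0)) has moves ··a··> p1
  p1 = (c.a.0 + b.(0 + 0)) | ((b.0 + b.0) | b.c.0) has moves ··b··> p2, ··b··> p3, ··b··> p4, ··c··> p5
  p2 = (0 + 0) | ((b.0 + b.0) | b.c.0) has moves ··b··> p6, ··b··> p7
  p3 = (c.a.0 + b.(0 + 0)) | ((b.0 + b.0) | c.0) has moves ··b··> p6, ··b··> p8, ··c··> p10, ··c··> p9
  p4 = (c.a.0 + b.(0 + 0)) | (0 | b.c.0) has moves ··b··> p7, ··b··> p8, ··c··> p11
  p5 = a.0 | ((b.0 + b.0) | b.c.0) has moves ··a··> p12, ··b··> p10, ··b··> p11
  p6 = (0 + 0) | ((b.0 + b.0) | c.0) has moves ··b··> p13, ··c··> p14
  p7 = (0 + 0) | (0 | b.c.0) has moves ··b··> p13
  p8 = (c.a.0 + b.(0 + 0)) | (0 | c.0) has moves ··b··> p13, ··c··> p15, ··c··> p16
  p9 = (c.a.0 + b.(0 + 0)) | ((b.0 + b.0) | 0) has moves ··b··> p14, ··b··> p15, ··c··> p17
  p10 = a.0 | ((b.0 + b.0) | c.0) has moves ··a··> p18, ··b··> p16, ··c··> p17
  p11 = a.0 | (0 | b.c.0) has moves ··a··> p19, ··b··> p16
  p12 = 0 | ((b.0 + b.0) | b.c.0) has moves ··b··> p18, ··b··> p19
  p13 = (0 + 0) | (0 | c.0) has moves ··c··> p20
  p14 = (0 + 0) | ((b.0 + b.0) | 0) has moves ··b··> p20
  p15 = (c.a.0 + b.(0 + 0)) | (0 | 0) has moves ··b··> p20, ··c··> p21
  p16 = a.0 | (0 | c.0) has moves ··a··> p22, ··c··> p21
  p17 = a.0 | ((b.0 + b.0) | 0) has moves ··a··> p23, ··b··> p21
  p18 = 0 | ((b.0 + b.0) | c.0) has moves ··b··> p22, ··c··> p23
  p19 = 0 | (0 | b.c.0) has moves ··b··> p22
  p20 = (0 + 0) | (0 | 0) has moves deadlocked
  p21 = a.0 | (0 | 0) has moves ··a··> p24
  p22 = 0 | (0 | c.0) has moves ··c··> p24
  p23 = 0 | ((b.0 + b.0) | 0) has moves ··b··> p24
  p24 = 0 | (0 | 0) has moves deadlocked
Q's transition system — 25 states:
  q0 = c.((c.a.0 + b.(0 + 0)) | ((b.0 + b.0) | b.c.0)) has moves ··c··> q1
  q1 = (c.a.0 + b.(0 + 0)) | ((b.0 + b.0) | b.c.0) has moves ··b··> q2, ··b··> q3, ··b··> q4, ··c··> q5
  q2 = (0 + 0) | ((b.0 + b.0) | b.c.0) has moves ··b··> q6, ··b··> q7
  q3 = (c.a.0 + b.(0 + 0)) | ((b.0 + b.0) | c.0) has moves ··b··> q6, ··b··> q8, ··c··> q10, ··c··> q9
  q4 = (c.a.0 + b.(0 + 0)) | (0 | b.c.0) has moves ··b··> q7, ··b··> q8, ··c··> q11
  q5 = a.0 | ((b.0 + b.0) | b.c.0) has moves ··a··> q12, ··b··> q10, ··b··> q11
  q6 = (0 + 0) | ((b.0 + b.0) | c.0) has moves ··b··> q13, ··c··> q14
  q7 = (0 + 0) | (0 | b.c.0) has moves ··b··> q13
  q8 = (c.a.0 + b.(0 + 0)) | (0 | c.0) has moves ··b··> q13, ··c··> q15, ··c··> q16
  q9 = (c.a.0 + b.(0 + 0)) | ((b.0 + b.0) | 0) has moves ··b··> q14, ··b··> q15, ··c··> q17
  q10 = a.0 | ((b.0 + b.0) | c.0) has moves ··a··> q18, ··b··> q16, ··c··> q17
  q11 = a.0 | (0 | b.c.0) has moves ··a··> q19, ··b··> q16
  q12 = 0 | ((b.0 + b.0) | b.c.0) has moves ··b··> q18, ··b··> q19
  q13 = (0 + 0) | (0 | c.0) has moves ··c··> q20
  q14 = (0 + 0) | ((b.0 + b.0) | 0) has moves ··b··> q20
  q15 = (c.a.0 + b.(0 + 0)) | (0 | 0) has moves ··b··> q20, ··c··> q21
  q16 = a.0 | (0 | c.0) has moves ··a··> q22, ··c··> q21
  q17 = a.0 | ((b.0 + b.0) | 0) has moves ··a··> q23, ··b··> q21
  q18 = 0 | ((b.0 + b.0) | c.0) has moves ··b··> q22, ··c··> q23
  q19 = 0 | (0 | b.c.0) has moves ··b··> q22
  q20 = (0 + 0) | (0 | 0) has moves deadlocked
  q21 = a.0 | (0 | 0) has moves ··a··> q24
  q22 = 0 | (0 | c.0) has moves ··c··> q24
  q23 = 0 | ((b.0 + b.0) | 0) has moves ··b··> q24
  q24 = 0 | (0 | 0) has moves deadlocked
Executing a from P (initial set {p0}):
  after a @ step 1: {p1}
  ✓ P
Executing a from Q (initial set {q0}):
  after a @ step 1: ∅ (Q stuck)

a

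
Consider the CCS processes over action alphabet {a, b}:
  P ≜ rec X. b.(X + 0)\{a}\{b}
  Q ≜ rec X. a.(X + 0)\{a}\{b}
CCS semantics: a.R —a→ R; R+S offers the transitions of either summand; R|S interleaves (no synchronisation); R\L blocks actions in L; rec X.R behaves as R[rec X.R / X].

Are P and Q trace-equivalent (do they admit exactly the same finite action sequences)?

P's transition system — 2 states:
  p0 = rec X. b.(X + 0)\{a}\{b} ⊢ --b--▸ p1
  p1 = ((rec X. b.(X + 0)\{a}\{b}) + 0)\{a}\{b} ⊢ ∅
Q's transition system — 2 states:
  q0 = rec X. a.(X + 0)\{a}\{b} ⊢ --a--▸ q1
  q1 = ((rec X. a.(X + 0)\{a}\{b}) + 0)\{a}\{b} ⊢ ∅
Trace ⟨b⟩ through P, begin at {p0}:
  [1] b ⇒ {p1}
  — P admits the full trace.
Trace ⟨b⟩ through Q, begin at {q0}:
  [1] b ⇒ ∅ (Q stuck)

trace-distinct — witness ⟨b⟩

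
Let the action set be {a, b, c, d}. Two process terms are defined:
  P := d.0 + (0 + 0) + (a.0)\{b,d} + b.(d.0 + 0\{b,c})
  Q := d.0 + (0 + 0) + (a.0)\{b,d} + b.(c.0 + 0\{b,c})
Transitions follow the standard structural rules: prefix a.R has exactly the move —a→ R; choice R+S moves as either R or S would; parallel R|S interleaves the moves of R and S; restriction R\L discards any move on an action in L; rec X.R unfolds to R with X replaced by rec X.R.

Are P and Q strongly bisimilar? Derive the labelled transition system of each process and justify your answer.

P's transition system — 4 states:
  u0 = d.0 + (0 + 0) + (a.0)\{b,d} + b.(d.0 + 0\{b,c}) :: -a-> u1, -b-> u2, -d-> u3
  u1 = 0\{b,d} :: (no moves)
  u2 = d.0 + 0\{b,c} :: -d-> u3
  u3 = 0 :: (no moves)
Q's transition system — 4 states:
  v0 = d.0 + (0 + 0) + (a.0)\{b,d} + b.(c.0 + 0\{b,c}) :: -a-> v1, -b-> v2, -d-> v3
  v1 = 0\{b,d} :: (no moves)
  v2 = c.0 + 0\{b,c} :: -c-> v3
  v3 = 0 :: (no moves)
Bisimilarity quotient blocks:
  B0 = {u0}
  B1 = {u1, u3, v1, v3}
  B2 = {u2}
  B3 = {v0}
  B4 = {v2}
u0 ∈ B0, v0 ∈ B3 → different blocks

NO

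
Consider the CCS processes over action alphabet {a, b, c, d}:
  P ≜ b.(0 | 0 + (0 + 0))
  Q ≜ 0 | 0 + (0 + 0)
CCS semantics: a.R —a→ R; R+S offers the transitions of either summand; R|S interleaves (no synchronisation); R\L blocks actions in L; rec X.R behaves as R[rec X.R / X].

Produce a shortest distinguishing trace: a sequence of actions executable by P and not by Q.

b

P's transition system — 2 states:
  u0 = b.(0 | 0 + (0 + 0)) ⊢ ··b··> u1
  u1 = 0 | 0 + (0 + 0) ⊢ ∅
Q's transition system — 1 states:
  v0 = 0 | 0 + (0 + 0) ⊢ ∅
Run σ = ⟨b⟩ on P: start {u0}
  [1] b ⇒ {u1}
  ✓ P
Run σ = ⟨b⟩ on Q: start {v0}
  [1] b ⇒ no successor for Q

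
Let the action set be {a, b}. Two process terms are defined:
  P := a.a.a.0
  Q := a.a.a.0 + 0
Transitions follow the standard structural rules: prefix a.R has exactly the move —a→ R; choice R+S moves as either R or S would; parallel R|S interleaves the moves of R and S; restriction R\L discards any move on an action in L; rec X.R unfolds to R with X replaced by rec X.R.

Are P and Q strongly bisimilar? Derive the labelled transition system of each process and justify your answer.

bisimilar

LTS(P): 4 reachable states
  u0 = a.a.a.0 :: ··a··> u1
  u1 = a.a.0 :: ··a··> u2
  u2 = a.0 :: ··a··> u3
  u3 = 0 :: ∅
LTS(Q): 4 reachable states
  v0 = a.a.a.0 + 0 :: ··a··> v1
  v1 = a.a.0 :: ··a··> v2
  v2 = a.0 :: ··a··> v3
  v3 = 0 :: ∅
Partition-refinement fixed point:
  B0 = {u0, v0}
  B1 = {u1, v1}
  B2 = {u2, v2}
  B3 = {u3, v3}
u0 ∈ B0, v0 ∈ B0 → same block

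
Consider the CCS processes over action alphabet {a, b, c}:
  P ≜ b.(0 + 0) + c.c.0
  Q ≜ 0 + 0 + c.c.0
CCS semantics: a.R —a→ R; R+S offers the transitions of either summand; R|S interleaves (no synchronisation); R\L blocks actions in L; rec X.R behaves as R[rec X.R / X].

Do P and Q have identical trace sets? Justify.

Reachable graph of P (4 states):
  u0 = b.(0 + 0) + c.c.0 :: --b--▸ u1, --c--▸ u2
  u1 = 0 + 0 :: ·
  u2 = c.0 :: --c--▸ u3
  u3 = 0 :: ·
Reachable graph of Q (3 states):
  v0 = 0 + 0 + c.c.0 :: --c--▸ v1
  v1 = c.0 :: --c--▸ v2
  v2 = 0 :: ·
Executing b from P (initial set {u0}):
  [1] b ⇒ {u1}
  — P admits the full trace.
Executing b from Q (initial set {v0}):
  [1] b ⇒ ∅ (Q stuck)

traces(P) ≠ traces(Q) — witness ⟨b⟩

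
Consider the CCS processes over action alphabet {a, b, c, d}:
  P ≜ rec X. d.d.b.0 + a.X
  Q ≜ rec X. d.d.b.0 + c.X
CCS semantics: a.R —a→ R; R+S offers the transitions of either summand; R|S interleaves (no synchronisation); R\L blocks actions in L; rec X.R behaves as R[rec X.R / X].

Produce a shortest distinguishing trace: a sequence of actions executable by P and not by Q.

a

P's transition system — 4 states:
  p0 = rec X. d.d.b.0 + a.X ⊢ ··a··> p0, ··d··> p1
  p1 = d.b.0 ⊢ ··d··> p2
  p2 = b.0 ⊢ ··b··> p3
  p3 = 0 ⊢ stopped
Q's transition system — 4 states:
  q0 = rec X. d.d.b.0 + c.X ⊢ ··c··> q0, ··d··> q1
  q1 = d.b.0 ⊢ ··d··> q2
  q2 = b.0 ⊢ ··b··> q3
  q3 = 0 ⊢ stopped
Executing a from P (initial set {p0}):
  step 1 (a): {p0}
  P completes σ.
Executing a from Q (initial set {q0}):
  step 1 (a): ∅ (Q stuck)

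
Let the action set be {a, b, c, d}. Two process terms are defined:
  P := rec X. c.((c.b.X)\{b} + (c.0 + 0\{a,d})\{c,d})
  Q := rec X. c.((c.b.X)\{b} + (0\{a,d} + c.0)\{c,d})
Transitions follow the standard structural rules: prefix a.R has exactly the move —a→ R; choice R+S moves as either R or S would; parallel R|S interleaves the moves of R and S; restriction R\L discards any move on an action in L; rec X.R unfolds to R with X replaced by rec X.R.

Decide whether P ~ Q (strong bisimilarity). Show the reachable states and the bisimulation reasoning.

P ~ Q

P's transition system — 3 states:
  p0 = rec X. c.((c.b.X)\{b} + (c.0 + 0\{a,d})\{c,d}) :: --c--▸ p1
  p1 = (c.b.(rec X. c.((c.b.X)\{b} + (c.0 + 0\{a,d})\{c,d})))\{b} + (c.0 + 0\{a,d})\{c,d} :: --c--▸ p2
  p2 = (b.(rec X. c.((c.b.X)\{b} + (c.0 + 0\{a,d})\{c,d})))\{b} :: (no moves)
Q's transition system — 3 states:
  q0 = rec X. c.((c.b.X)\{b} + (0\{a,d} + c.0)\{c,d}) :: --c--▸ q1
  q1 = (c.b.(rec X. c.((c.b.X)\{b} + (0\{a,d} + c.0)\{c,d})))\{b} + (0\{a,d} + c.0)\{c,d} :: --c--▸ q2
  q2 = (b.(rec X. c.((c.b.X)\{b} + (0\{a,d} + c.0)\{c,d})))\{b} :: (no moves)
Coarsest stable partition (strong bisimilarity classes):
  B0 = {p0, q0}
  B1 = {p1, q1}
  B2 = {p2, q2}
p0 ∈ B0, q0 ∈ B0 → same block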